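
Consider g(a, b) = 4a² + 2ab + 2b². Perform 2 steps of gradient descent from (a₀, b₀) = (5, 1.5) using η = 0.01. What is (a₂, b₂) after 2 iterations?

∇g = (8a + 2b, 2a + 4b)
(a₁, b₁) = (5, 1.5) − 0.01·(43, 16) = (4.57, 1.34)
(a₂, b₂) = (4.57, 1.34) − 0.01·(39.24, 14.5) = (4.1776, 1.195)

(4.1776, 1.195)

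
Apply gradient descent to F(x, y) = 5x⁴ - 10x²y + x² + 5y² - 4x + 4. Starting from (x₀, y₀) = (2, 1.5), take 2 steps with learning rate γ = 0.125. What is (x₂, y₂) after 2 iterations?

(2765.28125, 136.65625)

∇F = (20x³ - 20xy + 2x - 4, -10x² + 10y)
(x₁, y₁) = (2, 1.5) − 0.125·(100, -25) = (-10.5, 4.625)
(x₂, y₂) = (-10.5, 4.625) − 0.125·(-22206.25, -1056.25) = (2765.28125, 136.65625)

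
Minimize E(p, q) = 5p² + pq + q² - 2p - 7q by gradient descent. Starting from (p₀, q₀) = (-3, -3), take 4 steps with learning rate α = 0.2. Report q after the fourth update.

2.1568

∇E = (10p + q - 2, p + 2q - 7)
(p₁, q₁) = (-3, -3) − 0.2·(-35, -16) = (4, 0.2)
(p₂, q₂) = (4, 0.2) − 0.2·(38.2, -2.6) = (-3.64, 0.72)
(p₃, q₃) = (-3.64, 0.72) − 0.2·(-37.68, -9.2) = (3.896, 2.56)
(p₄, q₄) = (3.896, 2.56) − 0.2·(39.52, 2.016) = (-4.008, 2.1568)
q = 2.1568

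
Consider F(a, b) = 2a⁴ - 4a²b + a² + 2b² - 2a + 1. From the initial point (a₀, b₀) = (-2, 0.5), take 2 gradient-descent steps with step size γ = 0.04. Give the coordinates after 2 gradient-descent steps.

∇F = (8a³ - 8ab + 2a - 2, -4a² + 4b)
Step 1: at (-2, 0.5), ∇F = (-62, -14) → (-2, 0.5) − 0.04·(-62, -14) = (0.48, 1.06)
Step 2: at (0.48, 1.06), ∇F = (-4.225664, 3.3184) → (0.48, 1.06) − 0.04·(-4.225664, 3.3184) = (0.64902656, 0.927264)

(0.64902656, 0.927264)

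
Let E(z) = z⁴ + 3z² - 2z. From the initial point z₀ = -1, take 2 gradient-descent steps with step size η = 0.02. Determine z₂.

E′(z) = 4z³ + 6z - 2
z₁ = -1 − 0.02·(-12) = -0.76
z₂ = -0.76 − 0.02·(-8.315904) = -0.59368192

-0.59368192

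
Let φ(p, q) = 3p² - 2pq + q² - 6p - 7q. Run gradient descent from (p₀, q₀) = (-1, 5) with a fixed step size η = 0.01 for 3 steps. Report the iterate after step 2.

(-0.5742, 4.9054)

∇φ = (6p - 2q - 6, -2p + 2q - 7)
Step 1: at (-1, 5), ∇φ = (-22, 5) → (-1, 5) − 0.01·(-22, 5) = (-0.78, 4.95)
Step 2: at (-0.78, 4.95), ∇φ = (-20.58, 4.46) → (-0.78, 4.95) − 0.01·(-20.58, 4.46) = (-0.5742, 4.9054)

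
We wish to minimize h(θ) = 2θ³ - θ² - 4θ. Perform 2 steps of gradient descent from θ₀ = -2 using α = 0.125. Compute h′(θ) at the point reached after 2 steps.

3646.5

h′(θ) = 6θ² - 2θ - 4
θ₁ = -2 − 0.125·24 = -5
θ₂ = -5 − 0.125·156 = -24.5
h′(θ) at (-24.5) = 3646.5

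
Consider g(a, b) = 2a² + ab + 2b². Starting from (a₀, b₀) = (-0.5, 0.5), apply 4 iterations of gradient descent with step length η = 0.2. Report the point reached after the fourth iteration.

(-0.0128, 0.0128)

∇g = (4a + b, a + 4b)
Step 1: at (-0.5, 0.5), ∇g = (-1.5, 1.5) → (-0.5, 0.5) − 0.2·(-1.5, 1.5) = (-0.2, 0.2)
Step 2: at (-0.2, 0.2), ∇g = (-0.6, 0.6) → (-0.2, 0.2) − 0.2·(-0.6, 0.6) = (-0.08, 0.08)
Step 3: at (-0.08, 0.08), ∇g = (-0.24, 0.24) → (-0.08, 0.08) − 0.2·(-0.24, 0.24) = (-0.032, 0.032)
Step 4: at (-0.032, 0.032), ∇g = (-0.096, 0.096) → (-0.032, 0.032) − 0.2·(-0.096, 0.096) = (-0.0128, 0.0128)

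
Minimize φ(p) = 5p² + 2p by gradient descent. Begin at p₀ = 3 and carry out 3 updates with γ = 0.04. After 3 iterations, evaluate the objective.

2.1887872

φ′(p) = 10p + 2
p₁ = 3 − 0.04·32 = 1.72
p₂ = 1.72 − 0.04·19.2 = 0.952
p₃ = 0.952 − 0.04·11.52 = 0.4912
φ(0.4912) = 2.1887872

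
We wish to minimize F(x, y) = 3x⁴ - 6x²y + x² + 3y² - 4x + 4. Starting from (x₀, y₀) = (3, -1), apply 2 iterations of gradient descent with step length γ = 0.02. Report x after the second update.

14.10008576

∇F = (12x³ - 12xy + 2x - 4, -6x² + 6y)
(x₁, y₁) = (3, -1) − 0.02·(362, -60) = (-4.24, 0.2)
(x₂, y₂) = (-4.24, 0.2) − 0.02·(-917.004288, -106.6656) = (14.10008576, 2.333312)
x = 14.10008576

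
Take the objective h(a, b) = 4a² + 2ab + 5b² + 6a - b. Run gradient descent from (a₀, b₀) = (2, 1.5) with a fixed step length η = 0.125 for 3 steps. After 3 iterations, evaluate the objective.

∇h = (8a + 2b + 6, 2a + 10b - 1)
Step 1: at (2, 1.5), ∇h = (25, 18) → (2, 1.5) − 0.125·(25, 18) = (-1.125, -0.75)
Step 2: at (-1.125, -0.75), ∇h = (-4.5, -10.75) → (-1.125, -0.75) − 0.125·(-4.5, -10.75) = (-0.5625, 0.59375)
Step 3: at (-0.5625, 0.59375), ∇h = (2.6875, 3.8125) → (-0.5625, 0.59375) − 0.125·(2.6875, 3.8125) = (-0.8984375, 0.1171875)
h(-0.8984375, 0.1171875) = -2.42095947265625

-2.42095947265625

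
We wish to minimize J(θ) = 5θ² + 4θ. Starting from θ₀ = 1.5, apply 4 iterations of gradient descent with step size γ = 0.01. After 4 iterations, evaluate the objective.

6.9699331405

J′(θ) = 10θ + 4
θ₁ = 1.5 − 0.01·19 = 1.31
θ₂ = 1.31 − 0.01·17.1 = 1.139
θ₃ = 1.139 − 0.01·15.39 = 0.9851
θ₄ = 0.9851 − 0.01·13.851 = 0.84659
J(0.84659) = 6.9699331405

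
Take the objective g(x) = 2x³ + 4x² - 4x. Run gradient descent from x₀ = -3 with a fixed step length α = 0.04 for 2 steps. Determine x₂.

-6.504384

g′(x) = 6x² + 8x - 4
Step 1: g′(-3) = 26; x₁ = -3 − 0.04·26 = -4.04
Step 2: g′(-4.04) = 61.6096; x₂ = -4.04 − 0.04·61.6096 = -6.504384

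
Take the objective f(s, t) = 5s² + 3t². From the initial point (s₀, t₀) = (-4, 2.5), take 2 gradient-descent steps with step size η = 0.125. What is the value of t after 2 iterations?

0.15625

∇f = (10s, 6t)
(s₁, t₁) = (-4, 2.5) − 0.125·(-40, 15) = (1, 0.625)
(s₂, t₂) = (1, 0.625) − 0.125·(10, 3.75) = (-0.25, 0.15625)
t = 0.15625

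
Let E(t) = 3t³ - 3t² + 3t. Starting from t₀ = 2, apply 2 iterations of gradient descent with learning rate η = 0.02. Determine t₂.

E′(t) = 9t² - 6t + 3
t₁ = 2 − 0.02·27 = 1.46
t₂ = 1.46 − 0.02·13.4244 = 1.191512

1.191512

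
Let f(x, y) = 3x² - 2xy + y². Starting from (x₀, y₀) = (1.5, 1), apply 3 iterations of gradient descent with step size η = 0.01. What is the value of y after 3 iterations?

∇f = (6x - 2y, -2x + 2y)
(x₁, y₁) = (1.5, 1) − 0.01·(7, -1) = (1.43, 1.01)
(x₂, y₂) = (1.43, 1.01) − 0.01·(6.56, -0.84) = (1.3644, 1.0184)
(x₃, y₃) = (1.3644, 1.0184) − 0.01·(6.1496, -0.692) = (1.302904, 1.02532)
y = 1.02532

1.02532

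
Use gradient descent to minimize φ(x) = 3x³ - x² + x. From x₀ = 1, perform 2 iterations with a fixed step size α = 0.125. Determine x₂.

φ′(x) = 9x² - 2x + 1
Step 1: φ′(1) = 8; x₁ = 1 − 0.125·8 = 0
Step 2: φ′(0) = 1; x₂ = 0 − 0.125·1 = -0.125

-0.125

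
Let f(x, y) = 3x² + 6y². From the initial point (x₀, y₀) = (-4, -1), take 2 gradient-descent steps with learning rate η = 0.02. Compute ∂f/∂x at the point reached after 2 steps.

-18.5856

∇f = (6x, 12y)
(x₁, y₁) = (-4, -1) − 0.02·(-24, -12) = (-3.52, -0.76)
(x₂, y₂) = (-3.52, -0.76) − 0.02·(-21.12, -9.12) = (-3.0976, -0.5776)
∂f/∂x at (-3.0976, -0.5776) = -18.5856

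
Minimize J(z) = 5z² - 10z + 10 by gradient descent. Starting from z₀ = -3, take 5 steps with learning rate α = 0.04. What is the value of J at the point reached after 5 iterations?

J′(z) = 10z - 10
Step 1: J′(-3) = -40; z₁ = -3 − 0.04·(-40) = -1.4
Step 2: J′(-1.4) = -24; z₂ = -1.4 − 0.04·(-24) = -0.44
Step 3: J′(-0.44) = -14.4; z₃ = -0.44 − 0.04·(-14.4) = 0.136
Step 4: J′(0.136) = -8.64; z₄ = 0.136 − 0.04·(-8.64) = 0.4816
Step 5: J′(0.4816) = -5.184; z₅ = 0.4816 − 0.04·(-5.184) = 0.68896
J(0.68896) = 5.483729408

5.483729408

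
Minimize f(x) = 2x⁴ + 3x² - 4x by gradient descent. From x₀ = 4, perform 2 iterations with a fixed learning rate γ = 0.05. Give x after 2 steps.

4601.6504

f′(x) = 8x³ + 6x - 4
x₁ = 4 − 0.05·532 = -22.6
x₂ = -22.6 − 0.05·(-92485.008) = 4601.6504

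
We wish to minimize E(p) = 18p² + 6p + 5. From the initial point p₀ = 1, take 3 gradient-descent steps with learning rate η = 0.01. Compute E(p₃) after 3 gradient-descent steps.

6.183627180032

E′(p) = 36p + 6
p₁ = 1 − 0.01·42 = 0.58
p₂ = 0.58 − 0.01·26.88 = 0.3112
p₃ = 0.3112 − 0.01·17.2032 = 0.139168
E(0.139168) = 6.183627180032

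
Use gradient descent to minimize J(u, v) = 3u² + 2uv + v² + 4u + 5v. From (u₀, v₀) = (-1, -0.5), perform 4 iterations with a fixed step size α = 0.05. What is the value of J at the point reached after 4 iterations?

∇J = (6u + 2v + 4, 2u + 2v + 5)
Step 1: at (-1, -0.5), ∇J = (-3, 2) → (-1, -0.5) − 0.05·(-3, 2) = (-0.85, -0.6)
Step 2: at (-0.85, -0.6), ∇J = (-2.3, 2.1) → (-0.85, -0.6) − 0.05·(-2.3, 2.1) = (-0.735, -0.705)
Step 3: at (-0.735, -0.705), ∇J = (-1.82, 2.12) → (-0.735, -0.705) − 0.05·(-1.82, 2.12) = (-0.644, -0.811)
Step 4: at (-0.644, -0.811), ∇J = (-1.486, 2.09) → (-0.644, -0.811) − 0.05·(-1.486, 2.09) = (-0.5697, -0.9155)
J(-0.5697, -0.9155) = -4.00136478

-4.00136478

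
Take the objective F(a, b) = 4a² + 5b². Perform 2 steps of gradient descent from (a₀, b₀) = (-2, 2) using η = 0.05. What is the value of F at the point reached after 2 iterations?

3.3236

∇F = (8a, 10b)
Step 1: at (-2, 2), ∇F = (-16, 20) → (-2, 2) − 0.05·(-16, 20) = (-1.2, 1)
Step 2: at (-1.2, 1), ∇F = (-9.6, 10) → (-1.2, 1) − 0.05·(-9.6, 10) = (-0.72, 0.5)
F(-0.72, 0.5) = 3.3236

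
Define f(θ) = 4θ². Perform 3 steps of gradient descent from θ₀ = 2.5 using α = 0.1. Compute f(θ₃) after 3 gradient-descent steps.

f′(θ) = 8θ
Step 1: f′(2.5) = 20; θ₁ = 2.5 − 0.1·20 = 0.5
Step 2: f′(0.5) = 4; θ₂ = 0.5 − 0.1·4 = 0.1
Step 3: f′(0.1) = 0.8; θ₃ = 0.1 − 0.1·0.8 = 0.02
f(0.02) = 0.0016

0.0016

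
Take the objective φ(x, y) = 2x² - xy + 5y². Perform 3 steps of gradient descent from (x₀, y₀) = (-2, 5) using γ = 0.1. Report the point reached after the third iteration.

∇φ = (4x - y, -x + 10y)
Step 1: at (-2, 5), ∇φ = (-13, 52) → (-2, 5) − 0.1·(-13, 52) = (-0.7, -0.2)
Step 2: at (-0.7, -0.2), ∇φ = (-2.6, -1.3) → (-0.7, -0.2) − 0.1·(-2.6, -1.3) = (-0.44, -0.07)
Step 3: at (-0.44, -0.07), ∇φ = (-1.69, -0.26) → (-0.44, -0.07) − 0.1·(-1.69, -0.26) = (-0.271, -0.044)

(-0.271, -0.044)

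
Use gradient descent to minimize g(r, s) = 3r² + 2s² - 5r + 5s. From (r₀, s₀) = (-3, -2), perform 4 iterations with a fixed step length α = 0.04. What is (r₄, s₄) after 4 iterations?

∇g = (6r - 5, 4s + 5)
Step 1: at (-3, -2), ∇g = (-23, -3) → (-3, -2) − 0.04·(-23, -3) = (-2.08, -1.88)
Step 2: at (-2.08, -1.88), ∇g = (-17.48, -2.52) → (-2.08, -1.88) − 0.04·(-17.48, -2.52) = (-1.3808, -1.7792)
Step 3: at (-1.3808, -1.7792), ∇g = (-13.2848, -2.1168) → (-1.3808, -1.7792) − 0.04·(-13.2848, -2.1168) = (-0.849408, -1.694528)
Step 4: at (-0.849408, -1.694528), ∇g = (-10.096448, -1.778112) → (-0.849408, -1.694528) − 0.04·(-10.096448, -1.778112) = (-0.44555008, -1.62340352)

(-0.44555008, -1.62340352)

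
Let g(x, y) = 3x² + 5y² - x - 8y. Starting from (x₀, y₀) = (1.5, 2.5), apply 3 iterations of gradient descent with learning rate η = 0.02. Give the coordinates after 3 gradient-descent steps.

∇g = (6x - 1, 10y - 8)
(x₁, y₁) = (1.5, 2.5) − 0.02·(8, 17) = (1.34, 2.16)
(x₂, y₂) = (1.34, 2.16) − 0.02·(7.04, 13.6) = (1.1992, 1.888)
(x₃, y₃) = (1.1992, 1.888) − 0.02·(6.1952, 10.88) = (1.075296, 1.6704)

(1.075296, 1.6704)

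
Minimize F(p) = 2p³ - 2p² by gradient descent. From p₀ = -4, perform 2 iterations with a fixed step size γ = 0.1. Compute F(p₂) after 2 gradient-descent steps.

-8228401.824022528

F′(p) = 6p² - 4p
p₁ = -4 − 0.1·112 = -15.2
p₂ = -15.2 − 0.1·1447.04 = -159.904
F(-159.904) = -8228401.824022528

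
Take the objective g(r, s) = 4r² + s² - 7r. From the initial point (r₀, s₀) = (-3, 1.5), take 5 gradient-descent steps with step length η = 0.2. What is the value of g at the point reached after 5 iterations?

∇g = (8r - 7, 2s)
Step 1: at (-3, 1.5), ∇g = (-31, 3) → (-3, 1.5) − 0.2·(-31, 3) = (3.2, 0.9)
Step 2: at (3.2, 0.9), ∇g = (18.6, 1.8) → (3.2, 0.9) − 0.2·(18.6, 1.8) = (-0.52, 0.54)
Step 3: at (-0.52, 0.54), ∇g = (-11.16, 1.08) → (-0.52, 0.54) − 0.2·(-11.16, 1.08) = (1.712, 0.324)
Step 4: at (1.712, 0.324), ∇g = (6.696, 0.648) → (1.712, 0.324) − 0.2·(6.696, 0.648) = (0.3728, 0.1944)
Step 5: at (0.3728, 0.1944), ∇g = (-4.0176, 0.3888) → (0.3728, 0.1944) − 0.2·(-4.0176, 0.3888) = (1.17632, 0.11664)
g(1.17632, 0.11664) = -2.6857201408

-2.6857201408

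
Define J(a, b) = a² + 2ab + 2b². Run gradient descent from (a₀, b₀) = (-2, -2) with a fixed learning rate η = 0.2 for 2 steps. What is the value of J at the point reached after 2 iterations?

∇J = (2a + 2b, 2a + 4b)
(a₁, b₁) = (-2, -2) − 0.2·(-8, -12) = (-0.4, 0.4)
(a₂, b₂) = (-0.4, 0.4) − 0.2·(0, 0.8) = (-0.4, 0.24)
J(-0.4, 0.24) = 0.0832

0.0832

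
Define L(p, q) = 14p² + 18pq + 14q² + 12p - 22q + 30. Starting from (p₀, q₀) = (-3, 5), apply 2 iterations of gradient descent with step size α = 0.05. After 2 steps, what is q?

3.89

∇L = (28p + 18q + 12, 18p + 28q - 22)
(p₁, q₁) = (-3, 5) − 0.05·(18, 64) = (-3.9, 1.8)
(p₂, q₂) = (-3.9, 1.8) − 0.05·(-64.8, -41.8) = (-0.66, 3.89)
q = 3.89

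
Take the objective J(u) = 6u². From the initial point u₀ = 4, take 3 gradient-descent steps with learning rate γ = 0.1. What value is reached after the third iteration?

-0.032

J′(u) = 12u
Step 1: J′(4) = 48; u₁ = 4 − 0.1·48 = -0.8
Step 2: J′(-0.8) = -9.6; u₂ = -0.8 − 0.1·(-9.6) = 0.16
Step 3: J′(0.16) = 1.92; u₃ = 0.16 − 0.1·1.92 = -0.032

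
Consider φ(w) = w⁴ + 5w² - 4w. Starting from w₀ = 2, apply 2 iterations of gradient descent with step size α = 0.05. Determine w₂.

φ′(w) = 4w³ + 10w - 4
w₁ = 2 − 0.05·48 = -0.4
w₂ = -0.4 − 0.05·(-8.256) = 0.0128

0.0128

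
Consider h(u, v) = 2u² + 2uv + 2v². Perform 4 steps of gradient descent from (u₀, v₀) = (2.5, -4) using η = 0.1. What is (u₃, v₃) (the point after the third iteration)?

∇h = (4u + 2v, 2u + 4v)
Step 1: at (2.5, -4), ∇h = (2, -11) → (2.5, -4) − 0.1·(2, -11) = (2.3, -2.9)
Step 2: at (2.3, -2.9), ∇h = (3.4, -7) → (2.3, -2.9) − 0.1·(3.4, -7) = (1.96, -2.2)
Step 3: at (1.96, -2.2), ∇h = (3.44, -4.88) → (1.96, -2.2) − 0.1·(3.44, -4.88) = (1.616, -1.712)

(1.616, -1.712)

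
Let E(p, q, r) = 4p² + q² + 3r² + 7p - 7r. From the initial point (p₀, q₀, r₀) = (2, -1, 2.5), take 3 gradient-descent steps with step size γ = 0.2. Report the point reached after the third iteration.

∇E = (8p + 7, 2q, 6r - 7)
Step 1: at (2, -1, 2.5), ∇E = (23, -2, 8) → (2, -1, 2.5) − 0.2·(23, -2, 8) = (-2.6, -0.6, 0.9)
Step 2: at (-2.6, -0.6, 0.9), ∇E = (-13.8, -1.2, -1.6) → (-2.6, -0.6, 0.9) − 0.2·(-13.8, -1.2, -1.6) = (0.16, -0.36, 1.22)
Step 3: at (0.16, -0.36, 1.22), ∇E = (8.28, -0.72, 0.32) → (0.16, -0.36, 1.22) − 0.2·(8.28, -0.72, 0.32) = (-1.496, -0.216, 1.156)

(-1.496, -0.216, 1.156)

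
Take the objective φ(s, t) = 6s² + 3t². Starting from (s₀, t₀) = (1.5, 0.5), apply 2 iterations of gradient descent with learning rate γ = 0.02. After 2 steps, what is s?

∇φ = (12s, 6t)
(s₁, t₁) = (1.5, 0.5) − 0.02·(18, 3) = (1.14, 0.44)
(s₂, t₂) = (1.14, 0.44) − 0.02·(13.68, 2.64) = (0.8664, 0.3872)
s = 0.8664

0.8664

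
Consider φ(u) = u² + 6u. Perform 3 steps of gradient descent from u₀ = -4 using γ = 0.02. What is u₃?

-3.884736

φ′(u) = 2u + 6
u₁ = -4 − 0.02·(-2) = -3.96
u₂ = -3.96 − 0.02·(-1.92) = -3.9216
u₃ = -3.9216 − 0.02·(-1.8432) = -3.884736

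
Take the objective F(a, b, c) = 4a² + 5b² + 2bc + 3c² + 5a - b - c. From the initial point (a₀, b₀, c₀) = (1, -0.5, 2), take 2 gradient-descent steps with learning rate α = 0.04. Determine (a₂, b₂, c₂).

∇F = (8a + 5, 10b + 2c - 1, 2b + 6c - 1)
Step 1: at (1, -0.5, 2), ∇F = (13, -2, 10) → (1, -0.5, 2) − 0.04·(13, -2, 10) = (0.48, -0.42, 1.6)
Step 2: at (0.48, -0.42, 1.6), ∇F = (8.84, -2, 7.76) → (0.48, -0.42, 1.6) − 0.04·(8.84, -2, 7.76) = (0.1264, -0.34, 1.2896)

(0.1264, -0.34, 1.2896)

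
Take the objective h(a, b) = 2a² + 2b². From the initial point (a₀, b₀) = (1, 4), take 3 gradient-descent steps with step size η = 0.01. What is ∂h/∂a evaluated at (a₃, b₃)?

3.538944

∇h = (4a, 4b)
(a₁, b₁) = (1, 4) − 0.01·(4, 16) = (0.96, 3.84)
(a₂, b₂) = (0.96, 3.84) − 0.01·(3.84, 15.36) = (0.9216, 3.6864)
(a₃, b₃) = (0.9216, 3.6864) − 0.01·(3.6864, 14.7456) = (0.884736, 3.538944)
∂h/∂a at (0.884736, 3.538944) = 3.538944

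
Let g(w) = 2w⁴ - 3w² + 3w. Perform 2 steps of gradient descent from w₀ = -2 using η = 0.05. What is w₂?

g′(w) = 8w³ - 6w + 3
Step 1: g′(-2) = -49; w₁ = -2 − 0.05·(-49) = 0.45
Step 2: g′(0.45) = 1.029; w₂ = 0.45 − 0.05·1.029 = 0.39855

0.39855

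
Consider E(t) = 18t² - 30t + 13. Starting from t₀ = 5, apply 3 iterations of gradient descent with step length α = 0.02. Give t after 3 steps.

0.9248

E′(t) = 36t - 30
Step 1: E′(5) = 150; t₁ = 5 − 0.02·150 = 2
Step 2: E′(2) = 42; t₂ = 2 − 0.02·42 = 1.16
Step 3: E′(1.16) = 11.76; t₃ = 1.16 − 0.02·11.76 = 0.9248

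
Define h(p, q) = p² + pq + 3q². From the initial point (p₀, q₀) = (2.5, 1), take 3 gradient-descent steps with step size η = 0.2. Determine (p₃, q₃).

∇h = (2p + q, p + 6q)
(p₁, q₁) = (2.5, 1) − 0.2·(6, 8.5) = (1.3, -0.7)
(p₂, q₂) = (1.3, -0.7) − 0.2·(1.9, -2.9) = (0.92, -0.12)
(p₃, q₃) = (0.92, -0.12) − 0.2·(1.72, 0.2) = (0.576, -0.16)

(0.576, -0.16)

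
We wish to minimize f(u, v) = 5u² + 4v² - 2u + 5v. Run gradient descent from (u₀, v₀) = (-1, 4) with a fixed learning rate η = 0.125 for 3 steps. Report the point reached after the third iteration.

∇f = (10u - 2, 8v + 5)
Step 1: at (-1, 4), ∇f = (-12, 37) → (-1, 4) − 0.125·(-12, 37) = (0.5, -0.625)
Step 2: at (0.5, -0.625), ∇f = (3, 0) → (0.5, -0.625) − 0.125·(3, 0) = (0.125, -0.625)
Step 3: at (0.125, -0.625), ∇f = (-0.75, 0) → (0.125, -0.625) − 0.125·(-0.75, 0) = (0.21875, -0.625)

(0.21875, -0.625)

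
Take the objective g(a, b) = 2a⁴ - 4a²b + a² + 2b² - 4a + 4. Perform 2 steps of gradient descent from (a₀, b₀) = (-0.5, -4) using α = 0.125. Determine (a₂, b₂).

(-13.421875, 1.59375)

∇g = (8a³ - 8ab + 2a - 4, -4a² + 4b)
Step 1: at (-0.5, -4), ∇g = (-22, -17) → (-0.5, -4) − 0.125·(-22, -17) = (2.25, -1.875)
Step 2: at (2.25, -1.875), ∇g = (125.375, -27.75) → (2.25, -1.875) − 0.125·(125.375, -27.75) = (-13.421875, 1.59375)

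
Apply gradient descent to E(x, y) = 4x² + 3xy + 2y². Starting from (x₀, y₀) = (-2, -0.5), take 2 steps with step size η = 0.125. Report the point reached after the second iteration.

(-0.1875, 0.1796875)

∇E = (8x + 3y, 3x + 4y)
Step 1: at (-2, -0.5), ∇E = (-17.5, -8) → (-2, -0.5) − 0.125·(-17.5, -8) = (0.1875, 0.5)
Step 2: at (0.1875, 0.5), ∇E = (3, 2.5625) → (0.1875, 0.5) − 0.125·(3, 2.5625) = (-0.1875, 0.1796875)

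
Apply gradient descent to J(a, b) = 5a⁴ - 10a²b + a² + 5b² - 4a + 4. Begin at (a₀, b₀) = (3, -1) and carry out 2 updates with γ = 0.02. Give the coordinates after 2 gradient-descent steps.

(283.2909056, 17.14432)

∇J = (20a³ - 20ab + 2a - 4, -10a² + 10b)
(a₁, b₁) = (3, -1) − 0.02·(602, -100) = (-9.04, 1)
(a₂, b₂) = (-9.04, 1) − 0.02·(-14616.54528, -807.216) = (283.2909056, 17.14432)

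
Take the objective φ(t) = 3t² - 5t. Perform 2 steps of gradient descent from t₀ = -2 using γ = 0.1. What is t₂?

0.38

φ′(t) = 6t - 5
Step 1: φ′(-2) = -17; t₁ = -2 − 0.1·(-17) = -0.3
Step 2: φ′(-0.3) = -6.8; t₂ = -0.3 − 0.1·(-6.8) = 0.38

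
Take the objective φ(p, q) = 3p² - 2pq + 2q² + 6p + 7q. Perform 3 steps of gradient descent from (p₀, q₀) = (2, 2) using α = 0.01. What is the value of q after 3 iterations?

1.67486

∇φ = (6p - 2q + 6, -2p + 4q + 7)
(p₁, q₁) = (2, 2) − 0.01·(14, 11) = (1.86, 1.89)
(p₂, q₂) = (1.86, 1.89) − 0.01·(13.38, 10.84) = (1.7262, 1.7816)
(p₃, q₃) = (1.7262, 1.7816) − 0.01·(12.794, 10.674) = (1.59826, 1.67486)
q = 1.67486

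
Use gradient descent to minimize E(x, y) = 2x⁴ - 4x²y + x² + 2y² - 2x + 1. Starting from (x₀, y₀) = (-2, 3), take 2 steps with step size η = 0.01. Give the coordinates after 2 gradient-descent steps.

(-1.70611584, 3.045136)

∇E = (8x³ - 8xy + 2x - 2, -4x² + 4y)
(x₁, y₁) = (-2, 3) − 0.01·(-22, -4) = (-1.78, 3.04)
(x₂, y₂) = (-1.78, 3.04) − 0.01·(-7.388416, -0.5136) = (-1.70611584, 3.045136)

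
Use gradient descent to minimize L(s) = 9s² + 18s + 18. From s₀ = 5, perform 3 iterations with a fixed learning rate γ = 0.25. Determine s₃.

L′(s) = 18s + 18
s₁ = 5 − 0.25·108 = -22
s₂ = -22 − 0.25·(-378) = 72.5
s₃ = 72.5 − 0.25·1323 = -258.25

-258.25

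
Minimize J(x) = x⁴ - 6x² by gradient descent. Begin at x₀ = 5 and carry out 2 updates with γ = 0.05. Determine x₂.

J′(x) = 4x³ - 12x
x₁ = 5 − 0.05·440 = -17
x₂ = -17 − 0.05·(-19448) = 955.4

955.4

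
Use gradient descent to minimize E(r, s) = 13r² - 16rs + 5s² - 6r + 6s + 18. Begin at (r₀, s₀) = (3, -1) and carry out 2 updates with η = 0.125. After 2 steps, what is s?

∇E = (26r - 16s - 6, -16r + 10s + 6)
(r₁, s₁) = (3, -1) − 0.125·(88, -52) = (-8, 5.5)
(r₂, s₂) = (-8, 5.5) − 0.125·(-302, 189) = (29.75, -18.125)
s = -18.125

-18.125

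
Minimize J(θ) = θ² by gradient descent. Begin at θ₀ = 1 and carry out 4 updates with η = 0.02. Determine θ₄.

J′(θ) = 2θ
Step 1: J′(1) = 2; θ₁ = 1 − 0.02·2 = 0.96
Step 2: J′(0.96) = 1.92; θ₂ = 0.96 − 0.02·1.92 = 0.9216
Step 3: J′(0.9216) = 1.8432; θ₃ = 0.9216 − 0.02·1.8432 = 0.884736
Step 4: J′(0.884736) = 1.769472; θ₄ = 0.884736 − 0.02·1.769472 = 0.84934656

0.84934656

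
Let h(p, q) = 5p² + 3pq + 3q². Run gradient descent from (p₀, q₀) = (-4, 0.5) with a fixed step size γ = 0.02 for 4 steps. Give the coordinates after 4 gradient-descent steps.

(-1.76917504, 0.88091144)

∇h = (10p + 3q, 3p + 6q)
Step 1: at (-4, 0.5), ∇h = (-38.5, -9) → (-4, 0.5) − 0.02·(-38.5, -9) = (-3.23, 0.68)
Step 2: at (-3.23, 0.68), ∇h = (-30.26, -5.61) → (-3.23, 0.68) − 0.02·(-30.26, -5.61) = (-2.6248, 0.7922)
Step 3: at (-2.6248, 0.7922), ∇h = (-23.8714, -3.1212) → (-2.6248, 0.7922) − 0.02·(-23.8714, -3.1212) = (-2.147372, 0.854624)
Step 4: at (-2.147372, 0.854624), ∇h = (-18.909848, -1.314372) → (-2.147372, 0.854624) − 0.02·(-18.909848, -1.314372) = (-1.76917504, 0.88091144)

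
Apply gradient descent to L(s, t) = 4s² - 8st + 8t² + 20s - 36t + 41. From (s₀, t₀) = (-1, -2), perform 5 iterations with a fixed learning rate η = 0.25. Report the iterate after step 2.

∇L = (8s - 8t + 20, -8s + 16t - 36)
(s₁, t₁) = (-1, -2) − 0.25·(28, -60) = (-8, 13)
(s₂, t₂) = (-8, 13) − 0.25·(-148, 236) = (29, -46)

(29, -46)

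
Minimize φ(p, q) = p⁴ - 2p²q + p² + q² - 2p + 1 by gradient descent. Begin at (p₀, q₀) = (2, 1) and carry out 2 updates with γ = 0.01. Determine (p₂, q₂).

∇φ = (4p³ - 4pq + 2p - 2, -2p² + 2q)
(p₁, q₁) = (2, 1) − 0.01·(26, -6) = (1.74, 1.06)
(p₂, q₂) = (1.74, 1.06) − 0.01·(15.174496, -3.9352) = (1.58825504, 1.099352)

(1.58825504, 1.099352)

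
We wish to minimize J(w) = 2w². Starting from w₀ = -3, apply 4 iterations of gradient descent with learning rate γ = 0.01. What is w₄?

J′(w) = 4w
w₁ = -3 − 0.01·(-12) = -2.88
w₂ = -2.88 − 0.01·(-11.52) = -2.7648
w₃ = -2.7648 − 0.01·(-11.0592) = -2.654208
w₄ = -2.654208 − 0.01·(-10.616832) = -2.54803968

-2.54803968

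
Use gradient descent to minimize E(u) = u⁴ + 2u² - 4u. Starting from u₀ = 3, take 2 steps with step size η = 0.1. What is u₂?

E′(u) = 4u³ + 4u - 4
Step 1: E′(3) = 116; u₁ = 3 − 0.1·116 = -8.6
Step 2: E′(-8.6) = -2582.624; u₂ = -8.6 − 0.1·(-2582.624) = 249.6624

249.6624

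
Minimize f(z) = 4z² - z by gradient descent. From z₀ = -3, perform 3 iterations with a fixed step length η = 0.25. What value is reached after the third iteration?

f′(z) = 8z - 1
Step 1: f′(-3) = -25; z₁ = -3 − 0.25·(-25) = 3.25
Step 2: f′(3.25) = 25; z₂ = 3.25 − 0.25·25 = -3
Step 3: f′(-3) = -25; z₃ = -3 − 0.25·(-25) = 3.25

3.25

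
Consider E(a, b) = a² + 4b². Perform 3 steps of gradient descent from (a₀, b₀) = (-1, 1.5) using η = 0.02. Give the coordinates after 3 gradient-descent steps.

∇E = (2a, 8b)
(a₁, b₁) = (-1, 1.5) − 0.02·(-2, 12) = (-0.96, 1.26)
(a₂, b₂) = (-0.96, 1.26) − 0.02·(-1.92, 10.08) = (-0.9216, 1.0584)
(a₃, b₃) = (-0.9216, 1.0584) − 0.02·(-1.8432, 8.4672) = (-0.884736, 0.889056)

(-0.884736, 0.889056)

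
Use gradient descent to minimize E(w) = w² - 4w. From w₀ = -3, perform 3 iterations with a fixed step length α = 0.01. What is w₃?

-2.70596

E′(w) = 2w - 4
w₁ = -3 − 0.01·(-10) = -2.9
w₂ = -2.9 − 0.01·(-9.8) = -2.802
w₃ = -2.802 − 0.01·(-9.604) = -2.70596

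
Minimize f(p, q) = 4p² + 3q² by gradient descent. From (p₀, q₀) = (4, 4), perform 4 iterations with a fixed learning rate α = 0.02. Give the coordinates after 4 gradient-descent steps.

(1.99148544, 2.39878144)

∇f = (8p, 6q)
Step 1: at (4, 4), ∇f = (32, 24) → (4, 4) − 0.02·(32, 24) = (3.36, 3.52)
Step 2: at (3.36, 3.52), ∇f = (26.88, 21.12) → (3.36, 3.52) − 0.02·(26.88, 21.12) = (2.8224, 3.0976)
Step 3: at (2.8224, 3.0976), ∇f = (22.5792, 18.5856) → (2.8224, 3.0976) − 0.02·(22.5792, 18.5856) = (2.370816, 2.725888)
Step 4: at (2.370816, 2.725888), ∇f = (18.966528, 16.355328) → (2.370816, 2.725888) − 0.02·(18.966528, 16.355328) = (1.99148544, 2.39878144)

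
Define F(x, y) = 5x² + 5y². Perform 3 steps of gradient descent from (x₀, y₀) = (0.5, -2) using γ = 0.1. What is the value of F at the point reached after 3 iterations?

∇F = (10x, 10y)
(x₁, y₁) = (0.5, -2) − 0.1·(5, -20) = (0, 0)
(x₂, y₂) = (0, 0) − 0.1·(0, 0) = (0, 0)
(x₃, y₃) = (0, 0) − 0.1·(0, 0) = (0, 0)
F(0, 0) = 0

0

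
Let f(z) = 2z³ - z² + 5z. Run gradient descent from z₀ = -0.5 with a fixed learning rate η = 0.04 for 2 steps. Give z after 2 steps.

f′(z) = 6z² - 2z + 5
z₁ = -0.5 − 0.04·7.5 = -0.8
z₂ = -0.8 − 0.04·10.44 = -1.2176

-1.2176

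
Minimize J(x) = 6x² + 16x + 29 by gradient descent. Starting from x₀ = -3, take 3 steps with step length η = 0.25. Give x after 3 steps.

J′(x) = 12x + 16
Step 1: J′(-3) = -20; x₁ = -3 − 0.25·(-20) = 2
Step 2: J′(2) = 40; x₂ = 2 − 0.25·40 = -8
Step 3: J′(-8) = -80; x₃ = -8 − 0.25·(-80) = 12

12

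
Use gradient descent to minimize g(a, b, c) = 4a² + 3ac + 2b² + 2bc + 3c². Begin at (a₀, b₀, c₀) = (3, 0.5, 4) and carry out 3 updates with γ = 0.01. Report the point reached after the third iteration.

(2.032884, 0.231304, 3.076222)

∇g = (8a + 3c, 4b + 2c, 3a + 2b + 6c)
(a₁, b₁, c₁) = (3, 0.5, 4) − 0.01·(36, 10, 34) = (2.64, 0.4, 3.66)
(a₂, b₂, c₂) = (2.64, 0.4, 3.66) − 0.01·(32.1, 8.92, 30.68) = (2.319, 0.3108, 3.3532)
(a₃, b₃, c₃) = (2.319, 0.3108, 3.3532) − 0.01·(28.6116, 7.9496, 27.6978) = (2.032884, 0.231304, 3.076222)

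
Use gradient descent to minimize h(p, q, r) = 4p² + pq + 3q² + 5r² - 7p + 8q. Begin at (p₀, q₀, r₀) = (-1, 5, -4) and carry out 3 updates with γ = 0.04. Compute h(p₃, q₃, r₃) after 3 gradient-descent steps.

22.453281959936

∇h = (8p + q - 7, p + 6q + 8, 10r)
(p₁, q₁, r₁) = (-1, 5, -4) − 0.04·(-10, 37, -40) = (-0.6, 3.52, -2.4)
(p₂, q₂, r₂) = (-0.6, 3.52, -2.4) − 0.04·(-8.28, 28.52, -24) = (-0.2688, 2.3792, -1.44)
(p₃, q₃, r₃) = (-0.2688, 2.3792, -1.44) − 0.04·(-6.7712, 22.0064, -14.4) = (0.002048, 1.498944, -0.864)
h(0.002048, 1.498944, -0.864) = 22.453281959936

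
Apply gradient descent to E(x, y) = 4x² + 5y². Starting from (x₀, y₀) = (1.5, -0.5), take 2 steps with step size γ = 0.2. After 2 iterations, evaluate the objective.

∇E = (8x, 10y)
Step 1: at (1.5, -0.5), ∇E = (12, -5) → (1.5, -0.5) − 0.2·(12, -5) = (-0.9, 0.5)
Step 2: at (-0.9, 0.5), ∇E = (-7.2, 5) → (-0.9, 0.5) − 0.2·(-7.2, 5) = (0.54, -0.5)
E(0.54, -0.5) = 2.4164

2.4164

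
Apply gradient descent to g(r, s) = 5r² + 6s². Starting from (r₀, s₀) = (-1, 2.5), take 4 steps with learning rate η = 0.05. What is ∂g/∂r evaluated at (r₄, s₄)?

∇g = (10r, 12s)
(r₁, s₁) = (-1, 2.5) − 0.05·(-10, 30) = (-0.5, 1)
(r₂, s₂) = (-0.5, 1) − 0.05·(-5, 12) = (-0.25, 0.4)
(r₃, s₃) = (-0.25, 0.4) − 0.05·(-2.5, 4.8) = (-0.125, 0.16)
(r₄, s₄) = (-0.125, 0.16) − 0.05·(-1.25, 1.92) = (-0.0625, 0.064)
∂g/∂r at (-0.0625, 0.064) = -0.625

-0.625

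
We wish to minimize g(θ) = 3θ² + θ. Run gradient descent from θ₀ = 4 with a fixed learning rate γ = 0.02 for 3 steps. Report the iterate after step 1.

3.5

g′(θ) = 6θ + 1
Step 1: g′(4) = 25; θ₁ = 4 − 0.02·25 = 3.5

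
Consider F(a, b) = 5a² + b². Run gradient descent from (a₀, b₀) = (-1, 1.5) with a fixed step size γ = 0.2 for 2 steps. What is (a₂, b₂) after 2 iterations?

(-1, 0.54)

∇F = (10a, 2b)
Step 1: at (-1, 1.5), ∇F = (-10, 3) → (-1, 1.5) − 0.2·(-10, 3) = (1, 0.9)
Step 2: at (1, 0.9), ∇F = (10, 1.8) → (1, 0.9) − 0.2·(10, 1.8) = (-1, 0.54)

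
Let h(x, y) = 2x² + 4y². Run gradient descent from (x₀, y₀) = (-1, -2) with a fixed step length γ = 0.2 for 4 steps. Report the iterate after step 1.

∇h = (4x, 8y)
Step 1: at (-1, -2), ∇h = (-4, -16) → (-1, -2) − 0.2·(-4, -16) = (-0.2, 1.2)

(-0.2, 1.2)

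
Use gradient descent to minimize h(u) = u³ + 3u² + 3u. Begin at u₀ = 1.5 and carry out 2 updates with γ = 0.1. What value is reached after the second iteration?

-0.4921875

h′(u) = 3u² + 6u + 3
Step 1: h′(1.5) = 18.75; u₁ = 1.5 − 0.1·18.75 = -0.375
Step 2: h′(-0.375) = 1.171875; u₂ = -0.375 − 0.1·1.171875 = -0.4921875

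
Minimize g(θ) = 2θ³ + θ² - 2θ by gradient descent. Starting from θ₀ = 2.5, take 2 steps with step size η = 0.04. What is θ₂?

g′(θ) = 6θ² + 2θ - 2
θ₁ = 2.5 − 0.04·40.5 = 0.88
θ₂ = 0.88 − 0.04·4.4064 = 0.703744

0.703744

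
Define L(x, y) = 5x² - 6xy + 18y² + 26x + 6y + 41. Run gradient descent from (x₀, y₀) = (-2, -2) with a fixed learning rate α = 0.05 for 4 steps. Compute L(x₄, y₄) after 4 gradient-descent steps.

∇L = (10x - 6y + 26, -6x + 36y + 6)
(x₁, y₁) = (-2, -2) − 0.05·(18, -54) = (-2.9, 0.7)
(x₂, y₂) = (-2.9, 0.7) − 0.05·(-7.2, 48.6) = (-2.54, -1.73)
(x₃, y₃) = (-2.54, -1.73) − 0.05·(10.98, -41.04) = (-3.089, 0.322)
(x₄, y₄) = (-3.089, 0.322) − 0.05·(-6.822, 36.126) = (-2.7479, -1.4843)
L(-2.7479, -1.4843) = 13.58796105

13.58796105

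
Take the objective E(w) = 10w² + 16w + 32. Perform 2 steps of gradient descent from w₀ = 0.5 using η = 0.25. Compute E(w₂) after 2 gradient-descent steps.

4352

E′(w) = 20w + 16
w₁ = 0.5 − 0.25·26 = -6
w₂ = -6 − 0.25·(-104) = 20
E(20) = 4352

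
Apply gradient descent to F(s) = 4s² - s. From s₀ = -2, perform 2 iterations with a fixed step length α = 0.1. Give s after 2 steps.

0.04

F′(s) = 8s - 1
s₁ = -2 − 0.1·(-17) = -0.3
s₂ = -0.3 − 0.1·(-3.4) = 0.04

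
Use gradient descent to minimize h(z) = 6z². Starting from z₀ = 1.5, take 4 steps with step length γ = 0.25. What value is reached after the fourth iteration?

24

h′(z) = 12z
Step 1: h′(1.5) = 18; z₁ = 1.5 − 0.25·18 = -3
Step 2: h′(-3) = -36; z₂ = -3 − 0.25·(-36) = 6
Step 3: h′(6) = 72; z₃ = 6 − 0.25·72 = -12
Step 4: h′(-12) = -144; z₄ = -12 − 0.25·(-144) = 24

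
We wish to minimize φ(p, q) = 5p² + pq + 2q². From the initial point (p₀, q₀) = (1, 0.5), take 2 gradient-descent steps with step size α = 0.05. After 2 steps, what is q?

0.25625

∇φ = (10p + q, p + 4q)
Step 1: at (1, 0.5), ∇φ = (10.5, 3) → (1, 0.5) − 0.05·(10.5, 3) = (0.475, 0.35)
Step 2: at (0.475, 0.35), ∇φ = (5.1, 1.875) → (0.475, 0.35) − 0.05·(5.1, 1.875) = (0.22, 0.25625)
q = 0.25625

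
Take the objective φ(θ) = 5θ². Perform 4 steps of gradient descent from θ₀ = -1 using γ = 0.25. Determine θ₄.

φ′(θ) = 10θ
Step 1: φ′(-1) = -10; θ₁ = -1 − 0.25·(-10) = 1.5
Step 2: φ′(1.5) = 15; θ₂ = 1.5 − 0.25·15 = -2.25
Step 3: φ′(-2.25) = -22.5; θ₃ = -2.25 − 0.25·(-22.5) = 3.375
Step 4: φ′(3.375) = 33.75; θ₄ = 3.375 − 0.25·33.75 = -5.0625

-5.0625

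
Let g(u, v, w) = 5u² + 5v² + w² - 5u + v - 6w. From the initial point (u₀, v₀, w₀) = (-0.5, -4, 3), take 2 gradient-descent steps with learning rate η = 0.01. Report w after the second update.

∇g = (10u - 5, 10v + 1, 2w - 6)
Step 1: at (-0.5, -4, 3), ∇g = (-10, -39, 0) → (-0.5, -4, 3) − 0.01·(-10, -39, 0) = (-0.4, -3.61, 3)
Step 2: at (-0.4, -3.61, 3), ∇g = (-9, -35.1, 0) → (-0.4, -3.61, 3) − 0.01·(-9, -35.1, 0) = (-0.31, -3.259, 3)
w = 3

3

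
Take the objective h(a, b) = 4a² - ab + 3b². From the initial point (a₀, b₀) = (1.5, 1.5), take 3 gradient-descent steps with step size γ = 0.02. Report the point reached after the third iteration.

∇h = (8a - b, -a + 6b)
Step 1: at (1.5, 1.5), ∇h = (10.5, 7.5) → (1.5, 1.5) − 0.02·(10.5, 7.5) = (1.29, 1.35)
Step 2: at (1.29, 1.35), ∇h = (8.97, 6.81) → (1.29, 1.35) − 0.02·(8.97, 6.81) = (1.1106, 1.2138)
Step 3: at (1.1106, 1.2138), ∇h = (7.671, 6.1722) → (1.1106, 1.2138) − 0.02·(7.671, 6.1722) = (0.95718, 1.090356)

(0.95718, 1.090356)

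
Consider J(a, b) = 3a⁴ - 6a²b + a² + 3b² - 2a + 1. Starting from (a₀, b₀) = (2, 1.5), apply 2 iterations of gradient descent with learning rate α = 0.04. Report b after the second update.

∇J = (12a³ - 12ab + 2a - 2, -6a² + 6b)
(a₁, b₁) = (2, 1.5) − 0.04·(62, -15) = (-0.48, 2.1)
(a₂, b₂) = (-0.48, 2.1) − 0.04·(7.808896, 11.2176) = (-0.79235584, 1.651296)
b = 1.651296

1.651296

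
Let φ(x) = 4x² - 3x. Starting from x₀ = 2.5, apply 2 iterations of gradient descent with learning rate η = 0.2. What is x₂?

φ′(x) = 8x - 3
Step 1: φ′(2.5) = 17; x₁ = 2.5 − 0.2·17 = -0.9
Step 2: φ′(-0.9) = -10.2; x₂ = -0.9 − 0.2·(-10.2) = 1.14

1.14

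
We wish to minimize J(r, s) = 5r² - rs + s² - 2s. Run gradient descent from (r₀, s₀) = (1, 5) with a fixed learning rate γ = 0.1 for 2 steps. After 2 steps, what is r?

0.43

∇J = (10r - s, -r + 2s - 2)
(r₁, s₁) = (1, 5) − 0.1·(5, 7) = (0.5, 4.3)
(r₂, s₂) = (0.5, 4.3) − 0.1·(0.7, 6.1) = (0.43, 3.69)
r = 0.43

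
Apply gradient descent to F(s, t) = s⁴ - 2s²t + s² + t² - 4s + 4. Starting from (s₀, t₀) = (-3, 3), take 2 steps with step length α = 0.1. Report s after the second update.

∇F = (4s³ - 4st + 2s - 4, -2s² + 2t)
Step 1: at (-3, 3), ∇F = (-82, -12) → (-3, 3) − 0.1·(-82, -12) = (5.2, 4.2)
Step 2: at (5.2, 4.2), ∇F = (481.472, -45.68) → (5.2, 4.2) − 0.1·(481.472, -45.68) = (-42.9472, 8.768)
s = -42.9472

-42.9472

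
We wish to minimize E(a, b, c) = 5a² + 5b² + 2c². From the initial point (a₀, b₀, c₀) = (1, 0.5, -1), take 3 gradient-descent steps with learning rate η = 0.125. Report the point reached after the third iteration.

(-0.015625, -0.0078125, -0.125)

∇E = (10a, 10b, 4c)
(a₁, b₁, c₁) = (1, 0.5, -1) − 0.125·(10, 5, -4) = (-0.25, -0.125, -0.5)
(a₂, b₂, c₂) = (-0.25, -0.125, -0.5) − 0.125·(-2.5, -1.25, -2) = (0.0625, 0.03125, -0.25)
(a₃, b₃, c₃) = (0.0625, 0.03125, -0.25) − 0.125·(0.625, 0.3125, -1) = (-0.015625, -0.0078125, -0.125)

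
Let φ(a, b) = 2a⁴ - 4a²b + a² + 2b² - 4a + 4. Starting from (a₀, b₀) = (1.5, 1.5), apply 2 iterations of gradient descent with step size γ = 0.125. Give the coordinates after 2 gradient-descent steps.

(1.6875, 1.0625)

∇φ = (8a³ - 8ab + 2a - 4, -4a² + 4b)
Step 1: at (1.5, 1.5), ∇φ = (8, -3) → (1.5, 1.5) − 0.125·(8, -3) = (0.5, 1.875)
Step 2: at (0.5, 1.875), ∇φ = (-9.5, 6.5) → (0.5, 1.875) − 0.125·(-9.5, 6.5) = (1.6875, 1.0625)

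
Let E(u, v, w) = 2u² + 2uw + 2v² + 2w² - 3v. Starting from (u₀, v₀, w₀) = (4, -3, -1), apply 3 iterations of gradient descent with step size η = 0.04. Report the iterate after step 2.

∇E = (4u + 2w, 4v - 3, 2u + 4w)
Step 1: at (4, -3, -1), ∇E = (14, -15, 4) → (4, -3, -1) − 0.04·(14, -15, 4) = (3.44, -2.4, -1.16)
Step 2: at (3.44, -2.4, -1.16), ∇E = (11.44, -12.6, 2.24) → (3.44, -2.4, -1.16) − 0.04·(11.44, -12.6, 2.24) = (2.9824, -1.896, -1.2496)

(2.9824, -1.896, -1.2496)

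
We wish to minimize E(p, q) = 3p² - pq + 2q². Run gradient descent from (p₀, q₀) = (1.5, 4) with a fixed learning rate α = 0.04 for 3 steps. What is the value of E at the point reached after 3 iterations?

∇E = (6p - q, -p + 4q)
(p₁, q₁) = (1.5, 4) − 0.04·(5, 14.5) = (1.3, 3.42)
(p₂, q₂) = (1.3, 3.42) − 0.04·(4.38, 12.38) = (1.1248, 2.9248)
(p₃, q₃) = (1.1248, 2.9248) − 0.04·(3.824, 10.5744) = (0.97184, 2.501824)
E(0.97184, 2.501824) = 12.920292974592

12.920292974592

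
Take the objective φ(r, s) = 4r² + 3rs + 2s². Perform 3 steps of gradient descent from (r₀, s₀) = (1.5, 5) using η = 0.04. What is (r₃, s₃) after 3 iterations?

∇φ = (8r + 3s, 3r + 4s)
Step 1: at (1.5, 5), ∇φ = (27, 24.5) → (1.5, 5) − 0.04·(27, 24.5) = (0.42, 4.02)
Step 2: at (0.42, 4.02), ∇φ = (15.42, 17.34) → (0.42, 4.02) − 0.04·(15.42, 17.34) = (-0.1968, 3.3264)
Step 3: at (-0.1968, 3.3264), ∇φ = (8.4048, 12.7152) → (-0.1968, 3.3264) − 0.04·(8.4048, 12.7152) = (-0.532992, 2.817792)

(-0.532992, 2.817792)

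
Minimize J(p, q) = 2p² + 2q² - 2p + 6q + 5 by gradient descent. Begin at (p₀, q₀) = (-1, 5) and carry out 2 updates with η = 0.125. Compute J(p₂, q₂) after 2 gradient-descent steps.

∇J = (4p - 2, 4q + 6)
Step 1: at (-1, 5), ∇J = (-6, 26) → (-1, 5) − 0.125·(-6, 26) = (-0.25, 1.75)
Step 2: at (-0.25, 1.75), ∇J = (-3, 13) → (-0.25, 1.75) − 0.125·(-3, 13) = (0.125, 0.125)
J(0.125, 0.125) = 5.5625

5.5625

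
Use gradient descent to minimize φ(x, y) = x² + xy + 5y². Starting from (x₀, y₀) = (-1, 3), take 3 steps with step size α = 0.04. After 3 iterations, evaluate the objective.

2.917684477952

∇φ = (2x + y, x + 10y)
Step 1: at (-1, 3), ∇φ = (1, 29) → (-1, 3) − 0.04·(1, 29) = (-1.04, 1.84)
Step 2: at (-1.04, 1.84), ∇φ = (-0.24, 17.36) → (-1.04, 1.84) − 0.04·(-0.24, 17.36) = (-1.0304, 1.1456)
Step 3: at (-1.0304, 1.1456), ∇φ = (-0.9152, 10.4256) → (-1.0304, 1.1456) − 0.04·(-0.9152, 10.4256) = (-0.993792, 0.728576)
φ(-0.993792, 0.728576) = 2.917684477952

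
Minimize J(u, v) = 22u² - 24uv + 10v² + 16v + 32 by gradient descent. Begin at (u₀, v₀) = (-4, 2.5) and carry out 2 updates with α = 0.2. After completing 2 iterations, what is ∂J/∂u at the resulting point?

-28193.76

∇J = (44u - 24v, -24u + 20v + 16)
(u₁, v₁) = (-4, 2.5) − 0.2·(-236, 162) = (43.2, -29.9)
(u₂, v₂) = (43.2, -29.9) − 0.2·(2618.4, -1618.8) = (-480.48, 293.86)
∂J/∂u at (-480.48, 293.86) = -28193.76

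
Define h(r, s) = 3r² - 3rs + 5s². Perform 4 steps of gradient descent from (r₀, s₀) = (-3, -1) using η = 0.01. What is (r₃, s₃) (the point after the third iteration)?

(-2.575473, -0.960111)

∇h = (6r - 3s, -3r + 10s)
(r₁, s₁) = (-3, -1) − 0.01·(-15, -1) = (-2.85, -0.99)
(r₂, s₂) = (-2.85, -0.99) − 0.01·(-14.13, -1.35) = (-2.7087, -0.9765)
(r₃, s₃) = (-2.7087, -0.9765) − 0.01·(-13.3227, -1.6389) = (-2.575473, -0.960111)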